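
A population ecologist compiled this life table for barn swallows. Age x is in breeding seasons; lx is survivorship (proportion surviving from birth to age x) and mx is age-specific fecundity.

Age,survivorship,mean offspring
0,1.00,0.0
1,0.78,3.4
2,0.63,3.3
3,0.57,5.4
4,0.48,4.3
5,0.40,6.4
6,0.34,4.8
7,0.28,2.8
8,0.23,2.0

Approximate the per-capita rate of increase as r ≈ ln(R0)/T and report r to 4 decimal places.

R0 = Σ lx·mx = 0 + 2.652 + 2.079 + 3.078 + 2.064 + 2.56 + 1.632 + 0.784 + 0.46 = 15.309
Σ x·lx·mx = 56.06; T = 56.06/15.309 = 3.6619…
r ≈ ln(R0)/T = ln(15.309)/3.6619… = 0.745089… → 0.7451

0.7451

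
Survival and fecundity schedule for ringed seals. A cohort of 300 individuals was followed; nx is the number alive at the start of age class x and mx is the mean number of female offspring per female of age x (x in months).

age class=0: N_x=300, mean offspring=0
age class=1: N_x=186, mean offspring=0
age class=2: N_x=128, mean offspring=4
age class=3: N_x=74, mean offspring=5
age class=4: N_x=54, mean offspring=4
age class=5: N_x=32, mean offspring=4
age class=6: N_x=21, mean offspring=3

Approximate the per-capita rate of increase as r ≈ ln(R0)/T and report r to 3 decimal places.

lx = nx/n0 = nx/300: 1, 0.62, 0.42667…, 0.24667…, 0.18, 0.10667…, 0.07
R0 = Σ lx·mx = 0 + 0 + 1.70667… + 1.23333… + 0.72 + 0.42667… + 0.21 = 4.296667…
Σ x·lx·mx = 13.386667…; T = 13.386667…/4.296667… = 3.11559…
r ≈ ln(R0)/T = ln(4.296667…)/3.11559… = 0.46792… → 0.468

0.468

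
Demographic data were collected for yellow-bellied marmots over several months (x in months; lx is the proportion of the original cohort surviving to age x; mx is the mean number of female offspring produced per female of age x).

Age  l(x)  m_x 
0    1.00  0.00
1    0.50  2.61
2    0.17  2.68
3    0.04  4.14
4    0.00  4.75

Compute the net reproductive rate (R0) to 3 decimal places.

1.926

lx·mx by age: 0, 1.305, 0.4556, 0.1656, 0
R0 = Σ lx·mx = 1.9262 → 1.926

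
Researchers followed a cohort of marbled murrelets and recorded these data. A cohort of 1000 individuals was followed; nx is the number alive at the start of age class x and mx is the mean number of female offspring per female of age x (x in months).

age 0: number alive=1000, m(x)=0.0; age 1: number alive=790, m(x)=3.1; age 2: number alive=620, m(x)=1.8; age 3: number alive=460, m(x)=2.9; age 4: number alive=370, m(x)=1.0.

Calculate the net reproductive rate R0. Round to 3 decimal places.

lx = nx/n0 = nx/1000: 1, 0.79, 0.62, 0.46, 0.37
lx·mx by age: 0, 2.449, 1.116, 1.334, 0.37
R0 = Σ lx·mx = 5.269 → 5.269

5.269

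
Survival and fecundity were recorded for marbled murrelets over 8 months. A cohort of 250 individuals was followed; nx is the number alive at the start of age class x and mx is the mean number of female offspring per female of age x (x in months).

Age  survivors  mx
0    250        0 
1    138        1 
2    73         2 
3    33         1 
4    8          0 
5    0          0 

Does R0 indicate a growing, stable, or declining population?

lx = nx/n0 = nx/250: 1, 0.552, 0.292, 0.132, 0.032, 0
R0 = Σ lx·mx = 0 + 0.552 + 0.584 + 0.132 + 0 + 0 = 1.268
R0 > 1, so the population is growing.

growing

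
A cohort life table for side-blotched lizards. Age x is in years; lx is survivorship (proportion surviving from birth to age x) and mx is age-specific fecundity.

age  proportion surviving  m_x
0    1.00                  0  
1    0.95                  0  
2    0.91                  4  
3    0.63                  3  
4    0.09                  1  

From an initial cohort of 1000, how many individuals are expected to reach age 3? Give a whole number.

630

Expected survivors = N0 · l_3 = 1000 × 0.63 = 630 → 630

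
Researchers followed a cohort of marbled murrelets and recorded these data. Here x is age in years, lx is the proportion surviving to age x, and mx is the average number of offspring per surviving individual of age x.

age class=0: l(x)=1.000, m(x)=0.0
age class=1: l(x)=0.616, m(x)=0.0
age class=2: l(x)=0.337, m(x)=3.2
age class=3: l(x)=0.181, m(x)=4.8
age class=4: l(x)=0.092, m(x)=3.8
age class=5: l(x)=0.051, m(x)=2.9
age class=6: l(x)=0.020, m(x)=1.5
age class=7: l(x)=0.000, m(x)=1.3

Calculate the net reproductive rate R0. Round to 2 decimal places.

lx·mx by age: 0, 0, 1.0784, 0.8688, 0.3496, 0.1479, 0.03, 0
R0 = Σ lx·mx = 2.4747 → 2.47

2.47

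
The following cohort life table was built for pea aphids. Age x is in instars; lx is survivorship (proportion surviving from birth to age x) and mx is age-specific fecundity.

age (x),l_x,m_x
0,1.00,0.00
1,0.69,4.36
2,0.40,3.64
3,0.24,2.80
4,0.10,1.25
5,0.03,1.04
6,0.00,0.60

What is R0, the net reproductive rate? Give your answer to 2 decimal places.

5.29

lx·mx by age: 0, 3.0084, 1.456, 0.672, 0.125, 0.0312, 0
R0 = Σ lx·mx = 5.2926 → 5.29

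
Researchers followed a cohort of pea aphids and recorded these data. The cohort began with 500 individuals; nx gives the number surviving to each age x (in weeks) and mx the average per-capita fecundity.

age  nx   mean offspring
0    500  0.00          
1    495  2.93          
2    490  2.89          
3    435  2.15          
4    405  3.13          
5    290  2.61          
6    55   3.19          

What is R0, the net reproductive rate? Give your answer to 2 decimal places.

lx = nx/n0 = nx/500: 1, 0.99, 0.98, 0.87, 0.81, 0.58, 0.11
lx·mx by age: 0, 2.9007, 2.8322, 1.8705, 2.5353, 1.5138, 0.3509
R0 = Σ lx·mx = 12.0034 → 12.00

12.00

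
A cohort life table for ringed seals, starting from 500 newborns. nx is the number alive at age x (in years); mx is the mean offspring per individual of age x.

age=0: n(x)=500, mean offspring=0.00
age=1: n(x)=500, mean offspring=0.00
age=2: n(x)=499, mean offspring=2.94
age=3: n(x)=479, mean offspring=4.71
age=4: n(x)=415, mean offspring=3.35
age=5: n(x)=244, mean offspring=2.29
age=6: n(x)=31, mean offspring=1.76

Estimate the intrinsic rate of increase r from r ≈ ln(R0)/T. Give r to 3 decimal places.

lx = nx/n0 = nx/500: 1, 1, 0.998, 0.958, 0.83, 0.488, 0.062
R0 = Σ lx·mx = 0 + 0 + 2.93412 + 4.51218 + 2.7805 + 1.11752 + 0.10912 = 11.45344
Σ x·lx·mx = 36.7691; T = 36.7691/11.45344 = 3.21031…
r ≈ ln(R0)/T = ln(11.45344)/3.21031… = 0.75952… → 0.760

0.760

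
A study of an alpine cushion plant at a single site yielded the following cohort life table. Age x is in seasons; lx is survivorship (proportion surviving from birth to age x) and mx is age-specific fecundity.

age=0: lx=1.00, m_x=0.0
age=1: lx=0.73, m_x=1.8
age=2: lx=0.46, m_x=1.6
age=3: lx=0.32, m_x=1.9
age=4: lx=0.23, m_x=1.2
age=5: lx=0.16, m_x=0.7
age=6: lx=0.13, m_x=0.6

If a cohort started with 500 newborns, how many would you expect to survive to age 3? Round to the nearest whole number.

Expected survivors = N0 · l_3 = 500 × 0.32 = 160 → 160

160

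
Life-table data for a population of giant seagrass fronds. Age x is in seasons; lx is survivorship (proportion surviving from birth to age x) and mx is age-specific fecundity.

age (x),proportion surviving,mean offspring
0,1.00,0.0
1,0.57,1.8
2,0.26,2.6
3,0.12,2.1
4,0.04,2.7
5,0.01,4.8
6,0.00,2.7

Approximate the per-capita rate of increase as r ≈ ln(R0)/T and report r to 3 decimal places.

0.414

R0 = Σ lx·mx = 0 + 1.026 + 0.676 + 0.252 + 0.108 + 0.048 + 0 = 2.11
Σ x·lx·mx = 3.806; T = 3.806/2.11 = 1.80379…
r ≈ ln(R0)/T = ln(2.11)/1.80379… = 0.41395… → 0.414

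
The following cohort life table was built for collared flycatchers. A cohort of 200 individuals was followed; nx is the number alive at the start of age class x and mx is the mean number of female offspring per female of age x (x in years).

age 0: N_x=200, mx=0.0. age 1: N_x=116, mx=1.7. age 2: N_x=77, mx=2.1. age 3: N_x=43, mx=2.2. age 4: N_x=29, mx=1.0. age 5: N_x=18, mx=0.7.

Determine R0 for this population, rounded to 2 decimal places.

2.48

lx = nx/n0 = nx/200: 1, 0.58, 0.385, 0.215, 0.145, 0.09
lx·mx by age: 0, 0.986, 0.8085, 0.473, 0.145, 0.063
R0 = Σ lx·mx = 2.4755 → 2.48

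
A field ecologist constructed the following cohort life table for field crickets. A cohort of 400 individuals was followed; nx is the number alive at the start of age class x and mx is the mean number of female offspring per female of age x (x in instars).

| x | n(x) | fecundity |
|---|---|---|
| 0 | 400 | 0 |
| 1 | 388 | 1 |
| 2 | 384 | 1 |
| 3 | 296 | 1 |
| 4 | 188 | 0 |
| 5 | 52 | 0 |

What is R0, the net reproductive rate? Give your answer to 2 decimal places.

lx = nx/n0 = nx/400: 1, 0.97, 0.96, 0.74, 0.47, 0.13
lx·mx by age: 0, 0.97, 0.96, 0.74, 0, 0
R0 = Σ lx·mx = 2.67 → 2.67

2.67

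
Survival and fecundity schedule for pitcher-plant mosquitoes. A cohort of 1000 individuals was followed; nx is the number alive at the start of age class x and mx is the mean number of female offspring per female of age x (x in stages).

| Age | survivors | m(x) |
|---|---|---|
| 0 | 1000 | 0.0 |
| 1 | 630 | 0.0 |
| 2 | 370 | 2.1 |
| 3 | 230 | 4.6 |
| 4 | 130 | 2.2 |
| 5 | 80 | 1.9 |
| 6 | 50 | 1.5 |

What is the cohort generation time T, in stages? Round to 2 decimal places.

lx = nx/n0 = nx/1000: 1, 0.63, 0.37, 0.23, 0.13, 0.08, 0.05
lx·mx: 0, 0, 0.777, 1.058, 0.286, 0.152, 0.075 → R0 = 2.348
x·lx·mx: 0, 0, 1.554, 3.174, 1.144, 0.76, 0.45 → Σ = 7.082
T = 7.082 / 2.348 = 3.016184… → 3.02

3.02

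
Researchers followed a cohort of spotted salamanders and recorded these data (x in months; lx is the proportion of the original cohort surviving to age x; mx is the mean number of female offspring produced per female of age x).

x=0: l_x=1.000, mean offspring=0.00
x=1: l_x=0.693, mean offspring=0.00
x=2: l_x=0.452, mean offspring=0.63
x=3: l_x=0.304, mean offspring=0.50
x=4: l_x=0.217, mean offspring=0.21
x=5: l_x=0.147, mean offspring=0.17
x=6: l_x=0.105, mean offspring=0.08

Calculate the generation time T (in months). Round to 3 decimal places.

lx·mx: 0, 0, 0.28476, 0.152, 0.04557, 0.02499, 0.0084 → R0 = 0.51572
x·lx·mx: 0, 0, 0.56952, 0.456, 0.18228, 0.12495, 0.0504 → Σ = 1.38315
T = 1.38315 / 0.51572 = 2.681979… → 2.682

2.682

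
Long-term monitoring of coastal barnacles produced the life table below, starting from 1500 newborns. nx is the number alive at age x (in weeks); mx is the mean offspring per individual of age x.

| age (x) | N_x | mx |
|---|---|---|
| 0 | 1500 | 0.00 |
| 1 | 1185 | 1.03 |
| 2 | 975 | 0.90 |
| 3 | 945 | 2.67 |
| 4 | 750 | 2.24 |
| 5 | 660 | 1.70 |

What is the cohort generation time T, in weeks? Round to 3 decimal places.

lx = nx/n0 = nx/1500: 1, 0.79, 0.65, 0.63, 0.5, 0.44
lx·mx: 0, 0.8137, 0.585, 1.6821, 1.12, 0.748 → R0 = 4.9488
x·lx·mx: 0, 0.8137, 1.17, 5.0463, 4.48, 3.74 → Σ = 15.25
T = 15.25 / 4.9488 = 3.081555… → 3.082

3.082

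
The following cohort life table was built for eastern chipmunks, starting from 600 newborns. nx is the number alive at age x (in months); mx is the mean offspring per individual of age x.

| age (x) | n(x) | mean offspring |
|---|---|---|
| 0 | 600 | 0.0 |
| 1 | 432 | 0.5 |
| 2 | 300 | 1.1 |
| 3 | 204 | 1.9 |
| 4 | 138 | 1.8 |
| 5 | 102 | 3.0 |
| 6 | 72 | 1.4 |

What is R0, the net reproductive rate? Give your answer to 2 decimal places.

2.65

lx = nx/n0 = nx/600: 1, 0.72, 0.5, 0.34, 0.23, 0.17, 0.12
lx·mx by age: 0, 0.36, 0.55, 0.646, 0.414, 0.51, 0.168
R0 = Σ lx·mx = 2.648 → 2.65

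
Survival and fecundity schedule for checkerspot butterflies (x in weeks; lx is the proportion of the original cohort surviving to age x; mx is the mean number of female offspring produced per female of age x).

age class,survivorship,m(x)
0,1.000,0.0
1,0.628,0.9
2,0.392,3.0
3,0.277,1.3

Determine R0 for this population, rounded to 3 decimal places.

lx·mx by age: 0, 0.5652, 1.176, 0.3601
R0 = Σ lx·mx = 2.1013 → 2.101

2.101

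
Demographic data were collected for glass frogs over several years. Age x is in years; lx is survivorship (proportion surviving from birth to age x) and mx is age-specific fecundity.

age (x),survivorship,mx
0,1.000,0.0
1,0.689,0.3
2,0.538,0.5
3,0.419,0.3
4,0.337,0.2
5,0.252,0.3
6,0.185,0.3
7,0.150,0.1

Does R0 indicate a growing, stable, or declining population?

R0 = Σ lx·mx = 0 + 0.2067 + 0.269 + 0.1257 + 0.0674 + 0.0756 + 0.0555 + 0.015 = 0.8149
R0 < 1, so the population is declining.

declining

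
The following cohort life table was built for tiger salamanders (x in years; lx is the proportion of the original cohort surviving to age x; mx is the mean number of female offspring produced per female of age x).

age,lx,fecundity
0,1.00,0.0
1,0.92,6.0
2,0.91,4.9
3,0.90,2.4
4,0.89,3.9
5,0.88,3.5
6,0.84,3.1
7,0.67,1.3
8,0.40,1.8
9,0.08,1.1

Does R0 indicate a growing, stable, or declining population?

R0 = Σ lx·mx = 0 + 5.52 + 4.459 + 2.16 + 3.471 + 3.08 + 2.604 + 0.871 + 0.72 + 0.088 = 22.973
R0 > 1, so the population is growing.

growing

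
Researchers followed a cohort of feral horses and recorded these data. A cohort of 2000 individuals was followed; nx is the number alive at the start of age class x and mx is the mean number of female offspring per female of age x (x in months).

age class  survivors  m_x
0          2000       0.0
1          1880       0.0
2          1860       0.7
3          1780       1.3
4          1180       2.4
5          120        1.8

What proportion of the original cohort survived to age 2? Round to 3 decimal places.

l_2 = n_2/n_0 = 1860/2000 = 0.93 → 0.930

0.930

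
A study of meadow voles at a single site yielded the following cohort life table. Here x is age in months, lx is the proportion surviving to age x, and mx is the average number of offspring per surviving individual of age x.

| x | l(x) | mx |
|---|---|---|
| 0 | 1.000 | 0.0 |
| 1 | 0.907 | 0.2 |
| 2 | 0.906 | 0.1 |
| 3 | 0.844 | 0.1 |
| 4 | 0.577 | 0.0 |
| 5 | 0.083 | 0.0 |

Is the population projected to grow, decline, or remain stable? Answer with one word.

declining

R0 = Σ lx·mx = 0 + 0.1814 + 0.0906 + 0.0844 + 0 + 0 = 0.3564
R0 < 1, so the population is declining.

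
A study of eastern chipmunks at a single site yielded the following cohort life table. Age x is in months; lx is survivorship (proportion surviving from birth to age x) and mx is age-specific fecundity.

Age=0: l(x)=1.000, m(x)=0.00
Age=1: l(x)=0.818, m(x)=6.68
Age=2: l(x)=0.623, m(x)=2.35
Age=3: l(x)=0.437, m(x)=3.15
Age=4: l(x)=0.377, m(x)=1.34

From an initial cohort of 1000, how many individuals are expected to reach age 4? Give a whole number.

Expected survivors = N0 · l_4 = 1000 × 0.377 = 377 → 377

377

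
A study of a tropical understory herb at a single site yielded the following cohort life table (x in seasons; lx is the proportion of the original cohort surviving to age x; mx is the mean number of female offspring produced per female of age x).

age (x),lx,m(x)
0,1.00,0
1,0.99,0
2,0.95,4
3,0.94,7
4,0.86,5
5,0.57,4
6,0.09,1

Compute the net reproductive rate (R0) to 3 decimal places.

lx·mx by age: 0, 0, 3.8, 6.58, 4.3, 2.28, 0.09
R0 = Σ lx·mx = 17.05 → 17.050

17.050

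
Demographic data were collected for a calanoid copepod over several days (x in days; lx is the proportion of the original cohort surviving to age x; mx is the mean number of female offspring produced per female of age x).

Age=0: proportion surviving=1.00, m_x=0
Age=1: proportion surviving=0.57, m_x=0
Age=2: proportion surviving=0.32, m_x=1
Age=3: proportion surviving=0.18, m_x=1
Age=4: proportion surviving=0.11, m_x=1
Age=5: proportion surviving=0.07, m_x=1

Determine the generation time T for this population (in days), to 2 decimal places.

lx·mx: 0, 0, 0.32, 0.18, 0.11, 0.07 → R0 = 0.68
x·lx·mx: 0, 0, 0.64, 0.54, 0.44, 0.35 → Σ = 1.97
T = 1.97 / 0.68 = 2.897059… → 2.90

2.90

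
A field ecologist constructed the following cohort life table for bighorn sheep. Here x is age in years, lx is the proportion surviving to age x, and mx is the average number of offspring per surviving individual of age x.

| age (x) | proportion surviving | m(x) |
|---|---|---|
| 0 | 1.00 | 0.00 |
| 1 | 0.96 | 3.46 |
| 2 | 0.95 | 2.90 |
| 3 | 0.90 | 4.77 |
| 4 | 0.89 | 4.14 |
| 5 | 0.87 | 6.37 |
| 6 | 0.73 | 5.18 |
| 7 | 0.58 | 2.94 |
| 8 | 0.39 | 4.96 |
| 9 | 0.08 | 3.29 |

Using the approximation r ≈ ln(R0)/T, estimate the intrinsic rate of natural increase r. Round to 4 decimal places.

0.7733

R0 = Σ lx·mx = 0 + 3.3216 + 2.755 + 4.293 + 3.6846 + 5.5419 + 3.7814 + 1.7052 + 1.9344 + 0.2632 = 27.2803
Σ x·lx·mx = 116.6273; T = 116.6273/27.2803 = 4.27515…
r ≈ ln(R0)/T = ln(27.2803)/4.27515… = 0.773345… → 0.7733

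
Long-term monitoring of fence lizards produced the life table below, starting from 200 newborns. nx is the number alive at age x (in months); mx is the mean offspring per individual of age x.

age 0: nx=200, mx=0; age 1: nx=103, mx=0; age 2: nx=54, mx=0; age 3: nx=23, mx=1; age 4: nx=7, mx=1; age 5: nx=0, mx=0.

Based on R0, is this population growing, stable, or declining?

declining

lx = nx/n0 = nx/200: 1, 0.515, 0.27, 0.115, 0.035, 0
R0 = Σ lx·mx = 0 + 0 + 0 + 0.115 + 0.035 + 0 = 0.15
R0 < 1, so the population is declining.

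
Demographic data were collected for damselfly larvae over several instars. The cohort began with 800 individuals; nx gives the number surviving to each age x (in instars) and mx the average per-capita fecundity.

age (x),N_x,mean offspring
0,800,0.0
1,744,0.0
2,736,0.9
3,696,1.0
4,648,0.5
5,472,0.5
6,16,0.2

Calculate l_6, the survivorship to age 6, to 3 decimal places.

l_6 = n_6/n_0 = 16/800 = 0.02 → 0.020

0.020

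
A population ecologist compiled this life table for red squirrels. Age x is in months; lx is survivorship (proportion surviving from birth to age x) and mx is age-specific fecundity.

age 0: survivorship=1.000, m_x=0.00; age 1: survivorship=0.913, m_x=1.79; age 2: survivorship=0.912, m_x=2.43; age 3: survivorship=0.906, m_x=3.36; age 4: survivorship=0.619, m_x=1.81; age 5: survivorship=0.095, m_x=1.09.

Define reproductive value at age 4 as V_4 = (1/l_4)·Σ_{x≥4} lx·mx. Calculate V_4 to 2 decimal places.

1.98

lx·mx for x ≥ 4: 1.12039, 0.10355 → sum = 1.22394
V_4 = 1.22394 / l_4 = 1.22394 / 0.619 = 1.977286… → 1.98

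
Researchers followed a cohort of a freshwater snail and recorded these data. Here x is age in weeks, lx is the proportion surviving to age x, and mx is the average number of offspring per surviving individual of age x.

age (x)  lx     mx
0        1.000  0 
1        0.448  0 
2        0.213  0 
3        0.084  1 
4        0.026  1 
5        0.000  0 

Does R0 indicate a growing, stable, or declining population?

declining

R0 = Σ lx·mx = 0 + 0 + 0 + 0.084 + 0.026 + 0 = 0.11
R0 < 1, so the population is declining.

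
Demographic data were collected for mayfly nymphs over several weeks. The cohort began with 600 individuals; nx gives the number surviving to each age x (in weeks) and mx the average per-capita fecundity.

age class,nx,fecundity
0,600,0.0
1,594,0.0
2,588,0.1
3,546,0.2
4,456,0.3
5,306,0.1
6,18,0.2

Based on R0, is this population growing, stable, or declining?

declining

lx = nx/n0 = nx/600: 1, 0.99, 0.98, 0.91, 0.76, 0.51, 0.03
R0 = Σ lx·mx = 0 + 0 + 0.098 + 0.182 + 0.228 + 0.051 + 0.006 = 0.565
R0 < 1, so the population is declining.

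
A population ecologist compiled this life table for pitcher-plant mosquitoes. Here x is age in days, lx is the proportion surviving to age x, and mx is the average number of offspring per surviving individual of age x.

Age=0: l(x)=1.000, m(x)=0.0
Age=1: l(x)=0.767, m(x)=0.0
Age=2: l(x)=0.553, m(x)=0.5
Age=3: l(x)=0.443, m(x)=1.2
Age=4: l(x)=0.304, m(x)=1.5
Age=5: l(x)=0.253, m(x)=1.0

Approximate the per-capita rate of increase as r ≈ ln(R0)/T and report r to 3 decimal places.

0.121

R0 = Σ lx·mx = 0 + 0 + 0.2765 + 0.5316 + 0.456 + 0.253 = 1.5171
Σ x·lx·mx = 5.2368; T = 5.2368/1.5171 = 3.45185…
r ≈ ln(R0)/T = ln(1.5171)/3.45185… = 0.12075… → 0.121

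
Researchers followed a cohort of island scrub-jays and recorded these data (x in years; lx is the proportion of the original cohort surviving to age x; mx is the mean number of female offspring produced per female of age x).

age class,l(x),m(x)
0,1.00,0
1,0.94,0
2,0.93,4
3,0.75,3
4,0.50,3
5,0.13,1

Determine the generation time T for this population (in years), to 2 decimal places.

lx·mx: 0, 0, 3.72, 2.25, 1.5, 0.13 → R0 = 7.6
x·lx·mx: 0, 0, 7.44, 6.75, 6, 0.65 → Σ = 20.84
T = 20.84 / 7.6 = 2.742105… → 2.74

2.74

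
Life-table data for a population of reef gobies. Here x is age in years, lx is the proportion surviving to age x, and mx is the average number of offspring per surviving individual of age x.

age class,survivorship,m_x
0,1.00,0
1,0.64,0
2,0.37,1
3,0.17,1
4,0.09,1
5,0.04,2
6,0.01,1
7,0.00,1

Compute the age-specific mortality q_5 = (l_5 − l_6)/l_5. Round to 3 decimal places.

q_5 = (l_5 − l_6) / l_5 = (0.04 − 0.01) / 0.04
     = 0.03 / 0.04 = 0.75 → 0.750

0.750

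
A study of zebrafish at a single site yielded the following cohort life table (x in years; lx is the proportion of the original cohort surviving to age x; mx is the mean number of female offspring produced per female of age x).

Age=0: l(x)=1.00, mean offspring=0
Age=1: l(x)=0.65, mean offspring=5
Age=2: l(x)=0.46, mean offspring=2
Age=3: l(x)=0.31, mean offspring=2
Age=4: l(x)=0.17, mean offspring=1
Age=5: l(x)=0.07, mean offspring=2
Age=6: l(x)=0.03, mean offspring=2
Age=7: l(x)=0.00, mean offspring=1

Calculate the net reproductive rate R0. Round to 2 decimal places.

lx·mx by age: 0, 3.25, 0.92, 0.62, 0.17, 0.14, 0.06, 0
R0 = Σ lx·mx = 5.16 → 5.16

5.16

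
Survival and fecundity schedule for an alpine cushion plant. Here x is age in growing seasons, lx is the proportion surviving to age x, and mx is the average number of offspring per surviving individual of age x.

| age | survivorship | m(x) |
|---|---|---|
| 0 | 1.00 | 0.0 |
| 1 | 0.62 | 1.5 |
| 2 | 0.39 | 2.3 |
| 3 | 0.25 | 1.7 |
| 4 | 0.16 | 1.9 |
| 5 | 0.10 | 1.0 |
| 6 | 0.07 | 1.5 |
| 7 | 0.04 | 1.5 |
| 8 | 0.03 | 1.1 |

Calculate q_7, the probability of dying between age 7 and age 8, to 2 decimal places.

q_7 = (l_7 − l_8) / l_7 = (0.04 − 0.03) / 0.04
     = 0.01 / 0.04 = 0.25 → 0.25

0.25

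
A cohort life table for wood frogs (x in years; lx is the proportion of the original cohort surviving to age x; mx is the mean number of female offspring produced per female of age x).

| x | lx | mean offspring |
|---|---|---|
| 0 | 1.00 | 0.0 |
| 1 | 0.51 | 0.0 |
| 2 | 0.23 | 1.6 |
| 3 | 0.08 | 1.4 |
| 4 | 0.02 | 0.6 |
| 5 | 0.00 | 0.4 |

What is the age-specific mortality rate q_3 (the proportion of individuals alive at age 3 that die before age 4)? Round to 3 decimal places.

0.750

q_3 = (l_3 − l_4) / l_3 = (0.08 − 0.02) / 0.08
     = 0.06 / 0.08 = 0.75 → 0.750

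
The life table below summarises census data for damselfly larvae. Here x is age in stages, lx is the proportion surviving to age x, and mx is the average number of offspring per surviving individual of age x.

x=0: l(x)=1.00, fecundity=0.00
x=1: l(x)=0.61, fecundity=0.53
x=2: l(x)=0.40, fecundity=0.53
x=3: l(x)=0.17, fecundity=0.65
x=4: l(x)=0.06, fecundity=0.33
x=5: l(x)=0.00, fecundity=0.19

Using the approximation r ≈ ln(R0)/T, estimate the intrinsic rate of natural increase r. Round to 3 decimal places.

-0.234

R0 = Σ lx·mx = 0 + 0.3233 + 0.212 + 0.1105 + 0.0198 + 0 = 0.6656
Σ x·lx·mx = 1.158; T = 1.158/0.6656 = 1.73978…
r ≈ ln(R0)/T = ln(0.6656)/1.73978… = -0.23398… → -0.234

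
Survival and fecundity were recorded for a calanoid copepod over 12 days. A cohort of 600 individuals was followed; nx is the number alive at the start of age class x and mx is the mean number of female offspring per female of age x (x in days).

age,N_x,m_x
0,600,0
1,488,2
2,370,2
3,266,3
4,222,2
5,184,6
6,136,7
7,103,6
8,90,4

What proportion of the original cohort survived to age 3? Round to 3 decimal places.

0.443

l_3 = n_3/n_0 = 266/600 = 0.443333… → 0.443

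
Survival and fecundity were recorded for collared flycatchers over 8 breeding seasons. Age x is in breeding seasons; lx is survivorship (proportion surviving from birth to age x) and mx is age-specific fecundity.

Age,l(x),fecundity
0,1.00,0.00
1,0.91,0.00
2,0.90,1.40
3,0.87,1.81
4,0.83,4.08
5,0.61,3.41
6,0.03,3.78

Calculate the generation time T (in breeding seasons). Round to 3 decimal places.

lx·mx: 0, 0, 1.26, 1.5747, 3.3864, 2.0801, 0.1134 → R0 = 8.4146
x·lx·mx: 0, 0, 2.52, 4.7241, 13.5456, 10.4005, 0.6804 → Σ = 31.8706
T = 31.8706 / 8.4146 = 3.787536… → 3.788

3.788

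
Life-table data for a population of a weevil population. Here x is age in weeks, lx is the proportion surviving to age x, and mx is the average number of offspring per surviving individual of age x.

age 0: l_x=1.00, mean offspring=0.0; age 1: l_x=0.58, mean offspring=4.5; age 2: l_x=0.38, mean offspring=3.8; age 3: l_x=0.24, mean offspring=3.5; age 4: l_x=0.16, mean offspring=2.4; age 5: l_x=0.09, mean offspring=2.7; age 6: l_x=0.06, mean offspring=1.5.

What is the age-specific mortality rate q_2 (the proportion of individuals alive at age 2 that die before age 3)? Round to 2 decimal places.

q_2 = (l_2 − l_3) / l_2 = (0.38 − 0.24) / 0.38
     = 0.14 / 0.38 = 0.368421… → 0.37

0.37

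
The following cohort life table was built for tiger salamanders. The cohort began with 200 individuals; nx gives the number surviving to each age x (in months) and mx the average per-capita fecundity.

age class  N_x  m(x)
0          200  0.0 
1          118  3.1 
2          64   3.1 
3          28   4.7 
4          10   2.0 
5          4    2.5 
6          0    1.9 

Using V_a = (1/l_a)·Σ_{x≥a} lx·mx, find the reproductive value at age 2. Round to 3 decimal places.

lx = nx/n0 = nx/200: 1, 0.59, 0.32, 0.14, 0.05, 0.02, 0
lx·mx for x ≥ 2: 0.992, 0.658, 0.1, 0.05, 0 → sum = 1.8
V_2 = 1.8 / l_2 = 1.8 / 0.32 = 5.625 → 5.625

5.625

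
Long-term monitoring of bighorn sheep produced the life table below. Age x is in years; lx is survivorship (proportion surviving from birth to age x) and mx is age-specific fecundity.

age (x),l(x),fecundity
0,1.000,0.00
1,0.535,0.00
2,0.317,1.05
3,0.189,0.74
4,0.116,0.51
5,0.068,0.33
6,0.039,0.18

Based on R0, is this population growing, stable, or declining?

declining

R0 = Σ lx·mx = 0 + 0 + 0.33285 + 0.13986 + 0.05916 + 0.02244 + 0.00702 = 0.56133
R0 < 1, so the population is declining.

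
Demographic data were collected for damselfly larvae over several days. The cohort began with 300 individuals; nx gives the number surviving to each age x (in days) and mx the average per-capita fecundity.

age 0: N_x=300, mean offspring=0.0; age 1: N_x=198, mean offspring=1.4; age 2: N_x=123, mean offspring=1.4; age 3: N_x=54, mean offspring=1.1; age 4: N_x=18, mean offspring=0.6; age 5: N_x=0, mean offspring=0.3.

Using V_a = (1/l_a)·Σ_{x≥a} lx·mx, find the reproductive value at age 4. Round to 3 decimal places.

lx = nx/n0 = nx/300: 1, 0.66, 0.41, 0.18, 0.06, 0
lx·mx for x ≥ 4: 0.036, 0 → sum = 0.036
V_4 = 0.036 / l_4 = 0.036 / 0.06 = 0.6 → 0.600

0.600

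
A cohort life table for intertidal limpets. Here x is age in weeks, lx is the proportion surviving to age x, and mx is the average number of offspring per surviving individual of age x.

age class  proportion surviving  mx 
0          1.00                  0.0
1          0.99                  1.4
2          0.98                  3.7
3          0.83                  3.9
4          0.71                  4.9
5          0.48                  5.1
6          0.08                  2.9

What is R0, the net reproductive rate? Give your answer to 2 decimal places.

lx·mx by age: 0, 1.386, 3.626, 3.237, 3.479, 2.448, 0.232
R0 = Σ lx·mx = 14.408 → 14.41

14.41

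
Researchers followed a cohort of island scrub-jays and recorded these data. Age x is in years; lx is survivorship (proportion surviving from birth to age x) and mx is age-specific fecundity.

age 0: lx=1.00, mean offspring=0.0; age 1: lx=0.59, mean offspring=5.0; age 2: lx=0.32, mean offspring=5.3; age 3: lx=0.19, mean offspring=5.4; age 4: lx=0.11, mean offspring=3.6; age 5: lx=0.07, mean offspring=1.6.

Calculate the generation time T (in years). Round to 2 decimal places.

lx·mx: 0, 2.95, 1.696, 1.026, 0.396, 0.112 → R0 = 6.18
x·lx·mx: 0, 2.95, 3.392, 3.078, 1.584, 0.56 → Σ = 11.564
T = 11.564 / 6.18 = 1.871197… → 1.87

1.87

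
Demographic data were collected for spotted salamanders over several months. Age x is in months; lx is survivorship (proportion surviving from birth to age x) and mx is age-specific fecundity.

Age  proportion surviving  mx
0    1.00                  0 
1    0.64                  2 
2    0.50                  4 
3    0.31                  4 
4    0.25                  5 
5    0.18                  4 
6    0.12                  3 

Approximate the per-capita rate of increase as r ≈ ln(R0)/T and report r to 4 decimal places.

0.6671

R0 = Σ lx·mx = 0 + 1.28 + 2 + 1.24 + 1.25 + 0.72 + 0.36 = 6.85
Σ x·lx·mx = 19.76; T = 19.76/6.85 = 2.88467…
r ≈ ln(R0)/T = ln(6.85)/2.88467… = 0.66706… → 0.6671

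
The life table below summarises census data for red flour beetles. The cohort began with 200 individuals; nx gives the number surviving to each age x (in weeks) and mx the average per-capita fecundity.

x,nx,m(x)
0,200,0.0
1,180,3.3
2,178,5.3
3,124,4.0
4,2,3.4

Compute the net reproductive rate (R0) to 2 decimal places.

lx = nx/n0 = nx/200: 1, 0.9, 0.89, 0.62, 0.01
lx·mx by age: 0, 2.97, 4.717, 2.48, 0.034
R0 = Σ lx·mx = 10.201 → 10.20

10.20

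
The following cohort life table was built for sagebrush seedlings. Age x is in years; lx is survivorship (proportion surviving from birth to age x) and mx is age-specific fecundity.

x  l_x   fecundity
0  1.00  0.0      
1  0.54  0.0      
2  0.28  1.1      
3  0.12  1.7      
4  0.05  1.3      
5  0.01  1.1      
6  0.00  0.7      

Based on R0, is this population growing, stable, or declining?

declining

R0 = Σ lx·mx = 0 + 0 + 0.308 + 0.204 + 0.065 + 0.011 + 0 = 0.588
R0 < 1, so the population is declining.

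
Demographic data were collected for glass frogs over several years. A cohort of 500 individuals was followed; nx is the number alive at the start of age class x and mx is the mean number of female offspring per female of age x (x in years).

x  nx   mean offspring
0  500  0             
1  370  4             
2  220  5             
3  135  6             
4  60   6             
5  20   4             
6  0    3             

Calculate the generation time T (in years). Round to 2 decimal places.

2.08

lx = nx/n0 = nx/500: 1, 0.74, 0.44, 0.27, 0.12, 0.04, 0
lx·mx: 0, 2.96, 2.2, 1.62, 0.72, 0.16, 0 → R0 = 7.66
x·lx·mx: 0, 2.96, 4.4, 4.86, 2.88, 0.8, 0 → Σ = 15.9
T = 15.9 / 7.66 = 2.075718… → 2.08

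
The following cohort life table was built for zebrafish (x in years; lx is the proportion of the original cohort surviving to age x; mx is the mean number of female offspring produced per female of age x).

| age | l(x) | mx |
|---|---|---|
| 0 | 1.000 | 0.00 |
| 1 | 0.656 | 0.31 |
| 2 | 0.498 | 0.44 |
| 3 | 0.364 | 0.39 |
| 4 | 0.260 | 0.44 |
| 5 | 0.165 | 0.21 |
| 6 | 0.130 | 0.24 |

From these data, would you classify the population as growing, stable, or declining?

R0 = Σ lx·mx = 0 + 0.20336 + 0.21912 + 0.14196 + 0.1144 + 0.03465 + 0.0312 = 0.74469
R0 < 1, so the population is declining.

declining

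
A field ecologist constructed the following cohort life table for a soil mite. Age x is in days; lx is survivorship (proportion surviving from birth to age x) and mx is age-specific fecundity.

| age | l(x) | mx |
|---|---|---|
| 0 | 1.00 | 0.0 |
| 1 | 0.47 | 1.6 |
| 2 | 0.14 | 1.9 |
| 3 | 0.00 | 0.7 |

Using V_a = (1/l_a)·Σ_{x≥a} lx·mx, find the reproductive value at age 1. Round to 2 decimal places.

2.17

lx·mx for x ≥ 1: 0.752, 0.266, 0 → sum = 1.018
V_1 = 1.018 / l_1 = 1.018 / 0.47 = 2.165957… → 2.17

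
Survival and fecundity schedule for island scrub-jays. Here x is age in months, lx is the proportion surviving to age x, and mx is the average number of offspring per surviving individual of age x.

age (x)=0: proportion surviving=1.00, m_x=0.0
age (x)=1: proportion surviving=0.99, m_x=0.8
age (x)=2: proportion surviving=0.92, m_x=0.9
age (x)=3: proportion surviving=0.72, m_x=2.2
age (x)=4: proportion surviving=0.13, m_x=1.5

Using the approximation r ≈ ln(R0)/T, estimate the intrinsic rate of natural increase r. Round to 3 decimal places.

R0 = Σ lx·mx = 0 + 0.792 + 0.828 + 1.584 + 0.195 = 3.399
Σ x·lx·mx = 7.98; T = 7.98/3.399 = 2.34775…
r ≈ ln(R0)/T = ln(3.399)/2.34775… = 0.52113… → 0.521

0.521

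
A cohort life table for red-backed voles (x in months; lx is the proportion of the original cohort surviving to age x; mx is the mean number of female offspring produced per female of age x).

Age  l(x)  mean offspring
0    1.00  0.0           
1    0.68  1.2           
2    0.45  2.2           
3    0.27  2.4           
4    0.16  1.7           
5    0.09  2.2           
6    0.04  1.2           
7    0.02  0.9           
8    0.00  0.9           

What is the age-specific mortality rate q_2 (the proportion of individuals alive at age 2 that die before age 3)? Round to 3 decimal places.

0.400

q_2 = (l_2 − l_3) / l_2 = (0.45 − 0.27) / 0.45
     = 0.18 / 0.45 = 0.4 → 0.400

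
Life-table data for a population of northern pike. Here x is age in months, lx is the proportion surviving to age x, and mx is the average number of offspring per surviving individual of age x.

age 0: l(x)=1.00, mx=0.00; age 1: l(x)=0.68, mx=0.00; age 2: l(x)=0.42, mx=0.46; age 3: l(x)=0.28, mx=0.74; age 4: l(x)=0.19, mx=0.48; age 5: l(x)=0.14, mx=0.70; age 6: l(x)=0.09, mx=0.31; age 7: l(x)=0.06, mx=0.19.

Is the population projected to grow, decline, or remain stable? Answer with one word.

R0 = Σ lx·mx = 0 + 0 + 0.1932 + 0.2072 + 0.0912 + 0.098 + 0.0279 + 0.0114 = 0.6289
R0 < 1, so the population is declining.

declining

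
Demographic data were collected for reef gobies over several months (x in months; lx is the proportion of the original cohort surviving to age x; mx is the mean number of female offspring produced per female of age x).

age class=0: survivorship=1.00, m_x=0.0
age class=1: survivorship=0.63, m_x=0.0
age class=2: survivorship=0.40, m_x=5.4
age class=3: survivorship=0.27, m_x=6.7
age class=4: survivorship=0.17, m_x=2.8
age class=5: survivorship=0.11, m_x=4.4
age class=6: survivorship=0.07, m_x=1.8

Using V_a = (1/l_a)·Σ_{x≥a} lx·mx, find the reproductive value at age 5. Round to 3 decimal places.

lx·mx for x ≥ 5: 0.484, 0.126 → sum = 0.61
V_5 = 0.61 / l_5 = 0.61 / 0.11 = 5.545455… → 5.545

5.545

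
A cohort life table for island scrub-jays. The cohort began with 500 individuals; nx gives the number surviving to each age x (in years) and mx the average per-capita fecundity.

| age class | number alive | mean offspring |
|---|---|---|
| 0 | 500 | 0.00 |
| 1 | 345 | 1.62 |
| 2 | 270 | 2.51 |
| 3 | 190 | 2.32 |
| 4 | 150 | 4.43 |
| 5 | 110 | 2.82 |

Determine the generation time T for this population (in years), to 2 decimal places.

2.81

lx = nx/n0 = nx/500: 1, 0.69, 0.54, 0.38, 0.3, 0.22
lx·mx: 0, 1.1178, 1.3554, 0.8816, 1.329, 0.6204 → R0 = 5.3042
x·lx·mx: 0, 1.1178, 2.7108, 2.6448, 5.316, 3.102 → Σ = 14.8914
T = 14.8914 / 5.3042 = 2.807473… → 2.81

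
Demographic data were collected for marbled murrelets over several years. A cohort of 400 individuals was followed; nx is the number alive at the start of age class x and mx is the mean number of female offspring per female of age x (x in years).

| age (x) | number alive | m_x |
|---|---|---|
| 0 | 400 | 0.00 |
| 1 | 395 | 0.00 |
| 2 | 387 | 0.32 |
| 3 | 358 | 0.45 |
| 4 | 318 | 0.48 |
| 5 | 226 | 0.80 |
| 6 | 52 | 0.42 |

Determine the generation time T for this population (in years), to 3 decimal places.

3.712

lx = nx/n0 = nx/400: 1, 0.9875, 0.9675, 0.895, 0.795, 0.565, 0.13
lx·mx: 0, 0, 0.3096, 0.40275, 0.3816, 0.452, 0.0546 → R0 = 1.60055
x·lx·mx: 0, 0, 0.6192, 1.20825, 1.5264, 2.26, 0.3276 → Σ = 5.94145
T = 5.94145 / 1.60055 = 3.71213… → 3.712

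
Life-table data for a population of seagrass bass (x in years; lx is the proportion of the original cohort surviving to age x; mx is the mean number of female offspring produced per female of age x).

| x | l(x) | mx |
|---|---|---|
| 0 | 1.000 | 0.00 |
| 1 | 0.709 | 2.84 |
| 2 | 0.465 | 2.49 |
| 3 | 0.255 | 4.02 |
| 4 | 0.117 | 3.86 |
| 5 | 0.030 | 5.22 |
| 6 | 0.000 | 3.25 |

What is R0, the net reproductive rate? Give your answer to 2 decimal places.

4.80

lx·mx by age: 0, 2.01356, 1.15785, 1.0251, 0.45162, 0.1566, 0
R0 = Σ lx·mx = 4.80473 → 4.80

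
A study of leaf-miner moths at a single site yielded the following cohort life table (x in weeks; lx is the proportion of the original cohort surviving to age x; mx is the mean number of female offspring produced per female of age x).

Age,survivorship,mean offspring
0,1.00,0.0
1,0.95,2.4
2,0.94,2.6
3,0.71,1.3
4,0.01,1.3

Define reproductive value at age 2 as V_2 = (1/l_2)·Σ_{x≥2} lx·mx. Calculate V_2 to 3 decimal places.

lx·mx for x ≥ 2: 2.444, 0.923, 0.013 → sum = 3.38
V_2 = 3.38 / l_2 = 3.38 / 0.94 = 3.595745… → 3.596

3.596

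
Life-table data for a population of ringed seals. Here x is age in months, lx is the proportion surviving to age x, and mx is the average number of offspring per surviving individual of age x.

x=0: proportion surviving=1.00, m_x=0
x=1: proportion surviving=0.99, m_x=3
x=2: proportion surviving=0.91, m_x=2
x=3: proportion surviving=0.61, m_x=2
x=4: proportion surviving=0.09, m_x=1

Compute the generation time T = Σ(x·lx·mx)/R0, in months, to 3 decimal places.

lx·mx: 0, 2.97, 1.82, 1.22, 0.09 → R0 = 6.1
x·lx·mx: 0, 2.97, 3.64, 3.66, 0.36 → Σ = 10.63
T = 10.63 / 6.1 = 1.742623… → 1.743

1.743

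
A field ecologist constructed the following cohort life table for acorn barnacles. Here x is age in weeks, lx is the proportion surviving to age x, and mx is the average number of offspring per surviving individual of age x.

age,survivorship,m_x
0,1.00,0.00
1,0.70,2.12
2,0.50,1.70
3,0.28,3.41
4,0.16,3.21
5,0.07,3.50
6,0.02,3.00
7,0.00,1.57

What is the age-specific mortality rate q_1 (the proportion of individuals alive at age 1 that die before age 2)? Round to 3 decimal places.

q_1 = (l_1 − l_2) / l_1 = (0.7 − 0.5) / 0.7
     = 0.2 / 0.7 = 0.285714… → 0.286

0.286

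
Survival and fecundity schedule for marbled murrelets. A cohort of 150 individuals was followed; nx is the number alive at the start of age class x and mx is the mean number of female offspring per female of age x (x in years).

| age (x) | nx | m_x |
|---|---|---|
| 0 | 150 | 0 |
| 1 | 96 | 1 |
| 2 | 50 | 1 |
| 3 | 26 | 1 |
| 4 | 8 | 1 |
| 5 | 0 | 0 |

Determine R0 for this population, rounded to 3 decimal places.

lx = nx/n0 = nx/150: 1, 0.64, 0.33333…, 0.17333…, 0.05333…, 0
lx·mx by age: 0, 0.64, 0.333333…, 0.173333…, 0.053333…, 0
R0 = Σ lx·mx = 1.2… → 1.200

1.200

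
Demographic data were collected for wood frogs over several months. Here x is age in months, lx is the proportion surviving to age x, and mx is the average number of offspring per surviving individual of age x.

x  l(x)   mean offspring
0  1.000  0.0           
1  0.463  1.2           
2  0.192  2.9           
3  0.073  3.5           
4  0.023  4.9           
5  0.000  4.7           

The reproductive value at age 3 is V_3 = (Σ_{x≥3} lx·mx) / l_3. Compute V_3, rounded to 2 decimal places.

5.04

lx·mx for x ≥ 3: 0.2555, 0.1127, 0 → sum = 0.3682
V_3 = 0.3682 / l_3 = 0.3682 / 0.073 = 5.043836… → 5.04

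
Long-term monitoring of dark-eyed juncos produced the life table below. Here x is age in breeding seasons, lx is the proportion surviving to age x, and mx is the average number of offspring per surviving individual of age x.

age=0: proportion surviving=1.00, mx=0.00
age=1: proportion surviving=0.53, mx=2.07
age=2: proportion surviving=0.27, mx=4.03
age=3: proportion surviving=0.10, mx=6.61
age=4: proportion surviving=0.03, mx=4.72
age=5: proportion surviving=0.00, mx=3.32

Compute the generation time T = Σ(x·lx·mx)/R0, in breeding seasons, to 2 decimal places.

lx·mx: 0, 1.0971, 1.0881, 0.661, 0.1416, 0 → R0 = 2.9878
x·lx·mx: 0, 1.0971, 2.1762, 1.983, 0.5664, 0 → Σ = 5.8227
T = 5.8227 / 2.9878 = 1.948825… → 1.95

1.95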